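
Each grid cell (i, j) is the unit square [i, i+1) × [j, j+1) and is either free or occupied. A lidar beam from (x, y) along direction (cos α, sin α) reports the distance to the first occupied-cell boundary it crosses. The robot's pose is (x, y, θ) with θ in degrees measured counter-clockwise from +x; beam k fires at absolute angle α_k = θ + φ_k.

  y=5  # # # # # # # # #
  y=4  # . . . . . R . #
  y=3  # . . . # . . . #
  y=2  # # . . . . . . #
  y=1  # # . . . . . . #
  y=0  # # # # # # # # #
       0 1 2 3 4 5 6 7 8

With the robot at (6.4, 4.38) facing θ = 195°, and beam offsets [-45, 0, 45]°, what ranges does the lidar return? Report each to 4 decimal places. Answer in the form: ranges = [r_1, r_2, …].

ranges = [1.2400, 1.4682, 3.9029]

beam 1: φ=-45°, α=150°
  direction (-0.8660, 0.5000); cell (6,4); t to first gridline: x 0.4619, y 1.2400 (then +1.1547 / +2.0000)
    (5,4) via x @ 0.4619
    (5,5) via y @ 1.2400  # hit
  → r_1 = 1.2400
beam 2: φ=0°, α=195°
  direction (-0.9659, -0.2588); cell (6,4); t to first gridline: x 0.4141, y 1.4682 (then +1.0353 / +3.8637)
    (5,4) via x @ 0.4141
    (4,4) via x @ 1.4494
    (4,3) via y @ 1.4682  # hit
  → r_2 = 1.4682
beam 3: φ=45°, α=240°
  direction (-0.5000, -0.8660); cell (6,4); t to first gridline: x 0.8000, y 0.4388 (then +2.0000 / +1.1547)
    (6,3) via y @ 0.4388
    (5,3) via x @ 0.8000
    (5,2) via y @ 1.5935
    (5,1) via y @ 2.7482
    (4,1) via x @ 2.8000
    (4,0) via y @ 3.9029  # hit
  → r_3 = 3.9029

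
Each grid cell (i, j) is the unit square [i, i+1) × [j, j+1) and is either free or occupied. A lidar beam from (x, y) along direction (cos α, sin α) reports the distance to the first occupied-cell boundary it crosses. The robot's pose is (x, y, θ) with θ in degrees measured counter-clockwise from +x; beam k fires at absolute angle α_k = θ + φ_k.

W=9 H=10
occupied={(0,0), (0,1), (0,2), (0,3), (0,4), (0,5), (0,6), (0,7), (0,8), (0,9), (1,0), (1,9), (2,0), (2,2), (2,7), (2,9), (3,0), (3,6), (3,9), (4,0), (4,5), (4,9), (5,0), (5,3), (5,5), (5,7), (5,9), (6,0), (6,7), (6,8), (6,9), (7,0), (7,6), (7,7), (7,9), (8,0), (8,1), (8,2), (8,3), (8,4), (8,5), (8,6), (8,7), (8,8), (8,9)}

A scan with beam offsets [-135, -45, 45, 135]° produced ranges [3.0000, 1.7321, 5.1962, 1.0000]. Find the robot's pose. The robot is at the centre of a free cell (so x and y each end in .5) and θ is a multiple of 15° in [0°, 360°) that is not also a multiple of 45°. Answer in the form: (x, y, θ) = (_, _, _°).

(x, y, θ) = (2.5, 5.5, 255°)

Candidates: 45 free-cell centres × 16 headings = 720 poses. Raycast each; keep the one whose scan matches to 4 dp.
  (3.5, 2.5, 345°): beam 1 = 0.5774 ≠ 3.0000 ✗
  (6.5, 5.5, 345°): beam 1 = 0.5774 ≠ 3.0000 ✗
  (3.5, 2.5, 195°): beam 1 = 2.8868 ≠ 3.0000 ✗
  (6.5, 1.5, 330°): beam 1 = 1.9319 ≠ 3.0000 ✗
  (1.5, 1.5, 165°): beam 1 = 1.0000 ≠ 3.0000 ✗
  …
  (2.5, 5.5, 255°): r_1=3.0000, r_2=1.7321, r_3=5.1962, r_4=1.0000 — all match ✓
Only this pose fits every beam.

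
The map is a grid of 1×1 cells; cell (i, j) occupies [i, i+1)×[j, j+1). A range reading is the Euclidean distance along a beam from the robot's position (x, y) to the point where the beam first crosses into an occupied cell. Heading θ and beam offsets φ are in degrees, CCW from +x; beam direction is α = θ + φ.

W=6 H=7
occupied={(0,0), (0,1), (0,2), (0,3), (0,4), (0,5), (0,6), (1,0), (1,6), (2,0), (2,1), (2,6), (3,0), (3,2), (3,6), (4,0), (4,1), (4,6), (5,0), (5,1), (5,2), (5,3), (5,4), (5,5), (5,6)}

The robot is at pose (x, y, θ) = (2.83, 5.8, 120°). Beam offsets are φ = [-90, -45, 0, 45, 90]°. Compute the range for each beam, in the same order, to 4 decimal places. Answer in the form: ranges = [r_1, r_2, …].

ranges = [0.4000, 0.2071, 0.2309, 0.7727, 2.1131]

beam 1: φ=-90°, α=30°
  cosα=0.8660 sinα=0.5000 | (2,5) | tMaxX 0.1963 tMaxY 0.4000 | tΔX 1.1547 tΔY 2.0000
    t=0.1963 [x] (3,5)
    t=0.4000 [y] (3,6) — stop
  → r_1 = 0.4000
beam 2: φ=-45°, α=75°
  cosα=0.2588 sinα=0.9659 | (2,5) | tMaxX 0.6568 tMaxY 0.2071 | tΔX 3.8637 tΔY 1.0353
    t=0.2071 [y] (2,6) — stop
  → r_2 = 0.2071
beam 3: φ=0°, α=120°
  cosα=-0.5000 sinα=0.8660 | (2,5) | tMaxX 1.6600 tMaxY 0.2309 | tΔX 2.0000 tΔY 1.1547
    t=0.2309 [y] (2,6) — stop
  → r_3 = 0.2309
beam 4: φ=45°, α=165°
  cosα=-0.9659 sinα=0.2588 | (2,5) | tMaxX 0.8593 tMaxY 0.7727 | tΔX 1.0353 tΔY 3.8637
    t=0.7727 [y] (2,6) — stop
  → r_4 = 0.7727
beam 5: φ=90°, α=210°
  cosα=-0.8660 sinα=-0.5000 | (2,5) | tMaxX 0.9584 tMaxY 1.6000 | tΔX 1.1547 tΔY 2.0000
    t=0.9584 [x] (1,5)
    t=1.6000 [y] (1,4)
    t=2.1131 [x] (0,4) — stop
  → r_5 = 2.1131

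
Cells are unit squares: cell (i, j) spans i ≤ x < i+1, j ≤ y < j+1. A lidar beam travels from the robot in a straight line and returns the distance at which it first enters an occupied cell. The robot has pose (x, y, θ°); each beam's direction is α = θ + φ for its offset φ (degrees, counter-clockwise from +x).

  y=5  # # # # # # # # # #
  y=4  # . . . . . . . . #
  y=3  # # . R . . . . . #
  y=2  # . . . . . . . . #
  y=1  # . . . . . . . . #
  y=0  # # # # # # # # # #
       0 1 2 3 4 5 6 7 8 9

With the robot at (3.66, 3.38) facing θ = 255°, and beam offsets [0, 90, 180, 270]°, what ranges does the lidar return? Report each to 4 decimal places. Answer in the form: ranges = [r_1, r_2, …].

beam 1: φ=0°, α=255°
  dir = (cos 255°, sin 255°) = (-0.2588, -0.9659); from cell (3,3)
  next x-line at t=2.5500, next y-line at t=0.3934; Δt_x=3.8637, Δt_y=1.0353
    y: enter (3,2) at t=0.3934
    y: enter (3,1) at t=1.4287
    y: enter (3,0) at t=2.4640 ← occupied
  → r_1 = 2.4640
beam 2: φ=90°, α=345°
  dir = (cos 345°, sin 345°) = (0.9659, -0.2588); from cell (3,3)
  next x-line at t=0.3520, next y-line at t=1.4682; Δt_x=1.0353, Δt_y=3.8637
    x: enter (4,3) at t=0.3520
    x: enter (5,3) at t=1.3873
    y: enter (5,2) at t=1.4682
    x: enter (6,2) at t=2.4225
    x: enter (7,2) at t=3.4578
    x: enter (8,2) at t=4.4931
    y: enter (8,1) at t=5.3319
    x: enter (9,1) at t=5.5284 ← occupied
  → r_2 = 5.5284
beam 3: φ=180°, α=75°
  dir = (cos 75°, sin 75°) = (0.2588, 0.9659); from cell (3,3)
  next x-line at t=1.3137, next y-line at t=0.6419; Δt_x=3.8637, Δt_y=1.0353
    y: enter (3,4) at t=0.6419
    x: enter (4,4) at t=1.3137
    y: enter (4,5) at t=1.6771 ← occupied
  → r_3 = 1.6771
beam 4: φ=270°, α=165°
  dir = (cos 165°, sin 165°) = (-0.9659, 0.2588); from cell (3,3)
  next x-line at t=0.6833, next y-line at t=2.3955; Δt_x=1.0353, Δt_y=3.8637
    x: enter (2,3) at t=0.6833
    x: enter (1,3) at t=1.7186 ← occupied
  → r_4 = 1.7186

ranges = [2.4640, 5.5284, 1.6771, 1.7186]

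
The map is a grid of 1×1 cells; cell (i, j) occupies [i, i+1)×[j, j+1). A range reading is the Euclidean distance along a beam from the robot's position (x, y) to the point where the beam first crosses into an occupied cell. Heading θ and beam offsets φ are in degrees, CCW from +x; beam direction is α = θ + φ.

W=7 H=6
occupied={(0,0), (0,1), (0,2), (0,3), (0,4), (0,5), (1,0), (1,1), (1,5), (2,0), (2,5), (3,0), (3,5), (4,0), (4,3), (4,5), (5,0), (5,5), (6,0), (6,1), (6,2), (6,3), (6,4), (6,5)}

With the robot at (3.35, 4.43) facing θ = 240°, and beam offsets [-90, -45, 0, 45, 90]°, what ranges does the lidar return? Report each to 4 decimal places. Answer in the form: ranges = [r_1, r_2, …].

ranges = [1.1400, 2.4329, 2.8059, 3.5510, 0.8600]

beam 1: φ=-90°, α=150°
  cosα=-0.8660 sinα=0.5000 | (3,4) | tMaxX 0.4041 tMaxY 1.1400 | tΔX 1.1547 tΔY 2.0000
    t=0.4041 [x] (2,4)
    t=1.1400 [y] (2,5) — stop
  → r_1 = 1.1400
beam 2: φ=-45°, α=195°
  cosα=-0.9659 sinα=-0.2588 | (3,4) | tMaxX 0.3623 tMaxY 1.6614 | tΔX 1.0353 tΔY 3.8637
    t=0.3623 [x] (2,4)
    t=1.3976 [x] (1,4)
    t=1.6614 [y] (1,3)
    t=2.4329 [x] (0,3) — stop
  → r_2 = 2.4329
beam 3: φ=0°, α=240°
  cosα=-0.5000 sinα=-0.8660 | (3,4) | tMaxX 0.7000 tMaxY 0.4965 | tΔX 2.0000 tΔY 1.1547
    t=0.4965 [y] (3,3)
    t=0.7000 [x] (2,3)
    t=1.6512 [y] (2,2)
    t=2.7000 [x] (1,2)
    t=2.8059 [y] (1,1) — stop
  → r_3 = 2.8059
beam 4: φ=45°, α=285°
  cosα=0.2588 sinα=-0.9659 | (3,4) | tMaxX 2.5114 tMaxY 0.4452 | tΔX 3.8637 tΔY 1.0353
    t=0.4452 [y] (3,3)
    t=1.4804 [y] (3,2)
    t=2.5114 [x] (4,2)
    t=2.5157 [y] (4,1)
    t=3.5510 [y] (4,0) — stop
  → r_4 = 3.5510
beam 5: φ=90°, α=330°
  cosα=0.8660 sinα=-0.5000 | (3,4) | tMaxX 0.7506 tMaxY 0.8600 | tΔX 1.1547 tΔY 2.0000
    t=0.7506 [x] (4,4)
    t=0.8600 [y] (4,3) — stop
  → r_5 = 0.8600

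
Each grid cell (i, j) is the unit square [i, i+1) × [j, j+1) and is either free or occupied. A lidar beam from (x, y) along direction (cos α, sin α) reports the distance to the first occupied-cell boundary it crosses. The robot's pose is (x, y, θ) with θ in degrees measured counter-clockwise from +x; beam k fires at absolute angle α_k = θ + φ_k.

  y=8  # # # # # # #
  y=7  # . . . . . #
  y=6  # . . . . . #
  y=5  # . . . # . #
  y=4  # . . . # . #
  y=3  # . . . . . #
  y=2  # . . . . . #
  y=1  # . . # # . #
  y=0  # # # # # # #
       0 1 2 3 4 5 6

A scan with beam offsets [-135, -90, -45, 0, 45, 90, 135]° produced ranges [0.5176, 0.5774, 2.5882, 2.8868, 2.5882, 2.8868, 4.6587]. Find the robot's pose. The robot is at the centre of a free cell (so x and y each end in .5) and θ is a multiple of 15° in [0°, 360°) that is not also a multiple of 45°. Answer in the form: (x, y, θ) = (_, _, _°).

Candidates: 31 free-cell centres × 16 headings = 496 poses. Raycast each; keep the one whose scan matches to 4 dp.
  (3.5, 5.5, 150°): beam 2 = 2.8868 ≠ 0.5774 ✗
  (2.5, 4.5, 240°): beam 1 = 3.6235 ≠ 0.5176 ✗
  (1.5, 6.5, 60°): beam 1 = 5.6940 ≠ 0.5176 ✗
  (4.5, 3.5, 255°): beam 1 = 0.5774 ≠ 0.5176 ✗
  (1.5, 5.5, 210°): beam 1 = 2.5882 ≠ 0.5176 ✗
  …
  (3.5, 5.5, 120°): r_1=0.5176, r_2=0.5774, r_3=2.5882, r_4=2.8868, r_5=2.5882, r_6=2.8868, r_7=4.6587 — all match ✓
No second candidate reproduces the full scan.

(x, y, θ) = (3.5, 5.5, 120°)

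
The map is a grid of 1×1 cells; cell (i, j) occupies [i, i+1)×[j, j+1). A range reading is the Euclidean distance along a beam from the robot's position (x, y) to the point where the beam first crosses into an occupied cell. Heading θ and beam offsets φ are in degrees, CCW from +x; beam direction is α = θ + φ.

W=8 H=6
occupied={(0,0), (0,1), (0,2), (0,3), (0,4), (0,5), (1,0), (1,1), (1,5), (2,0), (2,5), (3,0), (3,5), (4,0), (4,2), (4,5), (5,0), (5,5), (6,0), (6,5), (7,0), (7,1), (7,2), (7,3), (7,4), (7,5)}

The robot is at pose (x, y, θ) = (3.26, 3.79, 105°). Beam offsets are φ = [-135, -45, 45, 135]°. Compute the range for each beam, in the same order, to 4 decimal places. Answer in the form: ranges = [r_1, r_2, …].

ranges = [1.5800, 1.3972, 2.4200, 2.5200]

beam 1: φ=-135°, α=330°
  d=(0.8660,-0.5000)  start (3,3)  tX=0.8545 tY=1.5800  stride 1/|dx|=1.1547 1/|dy|=2.0000
    cross x-line → (4,3), t=0.8545
    cross y-line → (4,2), t=1.5800 (wall)
  → r_1 = 1.5800
beam 2: φ=-45°, α=60°
  d=(0.5000,0.8660)  start (3,3)  tX=1.4800 tY=0.2425  stride 1/|dx|=2.0000 1/|dy|=1.1547
    cross y-line → (3,4), t=0.2425
    cross y-line → (3,5), t=1.3972 (wall)
  → r_2 = 1.3972
beam 3: φ=45°, α=150°
  d=(-0.8660,0.5000)  start (3,3)  tX=0.3002 tY=0.4200  stride 1/|dx|=1.1547 1/|dy|=2.0000
    cross x-line → (2,3), t=0.3002
    cross y-line → (2,4), t=0.4200
    cross x-line → (1,4), t=1.4549
    cross y-line → (1,5), t=2.4200 (wall)
  → r_3 = 2.4200
beam 4: φ=135°, α=240°
  d=(-0.5000,-0.8660)  start (3,3)  tX=0.5200 tY=0.9122  stride 1/|dx|=2.0000 1/|dy|=1.1547
    cross x-line → (2,3), t=0.5200
    cross y-line → (2,2), t=0.9122
    cross y-line → (2,1), t=2.0669
    cross x-line → (1,1), t=2.5200 (wall)
  → r_4 = 2.5200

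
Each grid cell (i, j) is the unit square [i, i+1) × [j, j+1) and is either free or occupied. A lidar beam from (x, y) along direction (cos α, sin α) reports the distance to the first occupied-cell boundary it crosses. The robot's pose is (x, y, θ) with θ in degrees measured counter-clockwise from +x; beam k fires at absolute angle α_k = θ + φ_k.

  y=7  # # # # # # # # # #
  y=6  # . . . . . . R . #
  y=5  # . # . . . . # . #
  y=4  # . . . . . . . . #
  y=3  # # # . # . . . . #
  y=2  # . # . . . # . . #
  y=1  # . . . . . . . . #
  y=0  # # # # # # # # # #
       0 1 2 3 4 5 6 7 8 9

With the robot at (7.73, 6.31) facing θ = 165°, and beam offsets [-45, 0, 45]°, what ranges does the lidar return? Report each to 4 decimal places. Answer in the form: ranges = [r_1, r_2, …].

beam 1: φ=-45°, α=120°
  dir = (cos 120°, sin 120°) = (-0.5000, 0.8660); from cell (7,6)
  next x-line at t=1.4600, next y-line at t=0.7967; Δt_x=2.0000, Δt_y=1.1547
    y: enter (7,7) at t=0.7967 ← occupied
  → r_1 = 0.7967
beam 2: φ=0°, α=165°
  dir = (cos 165°, sin 165°) = (-0.9659, 0.2588); from cell (7,6)
  next x-line at t=0.7558, next y-line at t=2.6660; Δt_x=1.0353, Δt_y=3.8637
    x: enter (6,6) at t=0.7558
    x: enter (5,6) at t=1.7910
    y: enter (5,7) at t=2.6660 ← occupied
  → r_2 = 2.6660
beam 3: φ=45°, α=210°
  dir = (cos 210°, sin 210°) = (-0.8660, -0.5000); from cell (7,6)
  next x-line at t=0.8429, next y-line at t=0.6200; Δt_x=1.1547, Δt_y=2.0000
    y: enter (7,5) at t=0.6200 ← occupied
  → r_3 = 0.6200

ranges = [0.7967, 2.6660, 0.6200]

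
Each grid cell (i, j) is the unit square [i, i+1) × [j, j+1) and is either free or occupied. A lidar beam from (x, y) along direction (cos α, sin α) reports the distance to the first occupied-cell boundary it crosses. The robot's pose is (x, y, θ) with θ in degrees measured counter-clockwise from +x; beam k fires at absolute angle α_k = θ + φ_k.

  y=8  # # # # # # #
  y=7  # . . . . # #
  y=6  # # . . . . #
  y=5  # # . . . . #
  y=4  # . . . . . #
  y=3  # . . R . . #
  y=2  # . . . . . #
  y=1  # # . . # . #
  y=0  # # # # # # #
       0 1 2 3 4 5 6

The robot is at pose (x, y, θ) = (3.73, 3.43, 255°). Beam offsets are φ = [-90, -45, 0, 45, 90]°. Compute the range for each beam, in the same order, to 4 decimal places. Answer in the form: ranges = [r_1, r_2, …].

ranges = [2.8263, 2.8600, 2.5157, 1.6512, 2.3501]

beam 1: φ=-90°, α=165°
  dir = (cos 165°, sin 165°) = (-0.9659, 0.2588); from cell (3,3)
  next x-line at t=0.7558, next y-line at t=2.2023; Δt_x=1.0353, Δt_y=3.8637
    x: enter (2,3) at t=0.7558
    x: enter (1,3) at t=1.7910
    y: enter (1,4) at t=2.2023
    x: enter (0,4) at t=2.8263 ← occupied
  → r_1 = 2.8263
beam 2: φ=-45°, α=210°
  dir = (cos 210°, sin 210°) = (-0.8660, -0.5000); from cell (3,3)
  next x-line at t=0.8429, next y-line at t=0.8600; Δt_x=1.1547, Δt_y=2.0000
    x: enter (2,3) at t=0.8429
    y: enter (2,2) at t=0.8600
    x: enter (1,2) at t=1.9976
    y: enter (1,1) at t=2.8600 ← occupied
  → r_2 = 2.8600
beam 3: φ=0°, α=255°
  dir = (cos 255°, sin 255°) = (-0.2588, -0.9659); from cell (3,3)
  next x-line at t=2.8205, next y-line at t=0.4452; Δt_x=3.8637, Δt_y=1.0353
    y: enter (3,2) at t=0.4452
    y: enter (3,1) at t=1.4804
    y: enter (3,0) at t=2.5157 ← occupied
  → r_3 = 2.5157
beam 4: φ=45°, α=300°
  dir = (cos 300°, sin 300°) = (0.5000, -0.8660); from cell (3,3)
  next x-line at t=0.5400, next y-line at t=0.4965; Δt_x=2.0000, Δt_y=1.1547
    y: enter (3,2) at t=0.4965
    x: enter (4,2) at t=0.5400
    y: enter (4,1) at t=1.6512 ← occupied
  → r_4 = 1.6512
beam 5: φ=90°, α=345°
  dir = (cos 345°, sin 345°) = (0.9659, -0.2588); from cell (3,3)
  next x-line at t=0.2795, next y-line at t=1.6614; Δt_x=1.0353, Δt_y=3.8637
    x: enter (4,3) at t=0.2795
    x: enter (5,3) at t=1.3148
    y: enter (5,2) at t=1.6614
    x: enter (6,2) at t=2.3501 ← occupied
  → r_5 = 2.3501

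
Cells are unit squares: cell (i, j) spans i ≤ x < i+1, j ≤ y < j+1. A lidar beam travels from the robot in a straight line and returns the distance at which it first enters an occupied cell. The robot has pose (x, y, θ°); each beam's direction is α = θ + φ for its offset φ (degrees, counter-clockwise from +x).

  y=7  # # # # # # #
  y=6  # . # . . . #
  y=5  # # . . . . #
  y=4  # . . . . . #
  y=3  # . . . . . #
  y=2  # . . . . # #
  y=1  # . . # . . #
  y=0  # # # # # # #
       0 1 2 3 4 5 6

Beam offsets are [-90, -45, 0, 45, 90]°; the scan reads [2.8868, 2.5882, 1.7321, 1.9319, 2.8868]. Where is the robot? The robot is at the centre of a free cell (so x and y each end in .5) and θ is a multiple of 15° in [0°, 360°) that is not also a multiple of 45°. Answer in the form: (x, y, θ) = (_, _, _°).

Enumerate (i+0.5, j+0.5, θ) over the 26 free cells and 16 admissible headings. For each, cast all 5 beams and compare to the given ranges.
  (1.5, 1.5, 75°): beam 1 = 1.5529 ≠ 2.8868 ✗
  (2.5, 1.5, 240°): beam 1 = 1.7321 ≠ 2.8868 ✗
  (1.5, 6.5, 75°): beam 1 = 0.5176 ≠ 2.8868 ✗
  (3.5, 3.5, 60°): beam 1 = 1.7321 ≠ 2.8868 ✗
  (3.5, 6.5, 165°): beam 1 = 0.5176 ≠ 2.8868 ✗
  …
  (3.5, 4.5, 120°): r_1=2.8868, r_2=2.5882, r_3=1.7321, r_4=1.9319, r_5=2.8868 — all match ✓
Unique over the lattice → pose = (3.5, 4.5, 120°).

(x, y, θ) = (3.5, 4.5, 120°)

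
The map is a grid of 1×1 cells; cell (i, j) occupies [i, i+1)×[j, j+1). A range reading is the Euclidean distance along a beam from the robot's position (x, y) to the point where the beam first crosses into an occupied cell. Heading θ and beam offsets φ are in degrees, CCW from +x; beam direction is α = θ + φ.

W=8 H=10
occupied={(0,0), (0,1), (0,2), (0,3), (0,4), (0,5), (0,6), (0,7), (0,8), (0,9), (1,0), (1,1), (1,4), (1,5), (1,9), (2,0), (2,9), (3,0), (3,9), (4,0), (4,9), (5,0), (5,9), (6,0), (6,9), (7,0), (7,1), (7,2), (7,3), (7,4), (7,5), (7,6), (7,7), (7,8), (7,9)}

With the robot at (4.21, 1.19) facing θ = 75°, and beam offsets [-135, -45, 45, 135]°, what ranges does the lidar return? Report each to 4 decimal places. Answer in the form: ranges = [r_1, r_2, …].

ranges = [0.2194, 3.2216, 4.4200, 0.3800]

beam 1: φ=-135°, α=300°
  direction (0.5000, -0.8660); cell (4,1); t to first gridline: x 1.5800, y 0.2194 (then +2.0000 / +1.1547)
    (4,0) via y @ 0.2194  # hit
  → r_1 = 0.2194
beam 2: φ=-45°, α=30°
  direction (0.8660, 0.5000); cell (4,1); t to first gridline: x 0.9122, y 1.6200 (then +1.1547 / +2.0000)
    (5,1) via x @ 0.9122
    (5,2) via y @ 1.6200
    (6,2) via x @ 2.0669
    (7,2) via x @ 3.2216  # hit
  → r_2 = 3.2216
beam 3: φ=45°, α=120°
  direction (-0.5000, 0.8660); cell (4,1); t to first gridline: x 0.4200, y 0.9353 (then +2.0000 / +1.1547)
    (3,1) via x @ 0.4200
    (3,2) via y @ 0.9353
    (3,3) via y @ 2.0900
    (2,3) via x @ 2.4200
    (2,4) via y @ 3.2447
    (2,5) via y @ 4.3994
    (1,5) via x @ 4.4200  # hit
  → r_3 = 4.4200
beam 4: φ=135°, α=210°
  direction (-0.8660, -0.5000); cell (4,1); t to first gridline: x 0.2425, y 0.3800 (then +1.1547 / +2.0000)
    (3,1) via x @ 0.2425
    (3,0) via y @ 0.3800  # hit
  → r_4 = 0.3800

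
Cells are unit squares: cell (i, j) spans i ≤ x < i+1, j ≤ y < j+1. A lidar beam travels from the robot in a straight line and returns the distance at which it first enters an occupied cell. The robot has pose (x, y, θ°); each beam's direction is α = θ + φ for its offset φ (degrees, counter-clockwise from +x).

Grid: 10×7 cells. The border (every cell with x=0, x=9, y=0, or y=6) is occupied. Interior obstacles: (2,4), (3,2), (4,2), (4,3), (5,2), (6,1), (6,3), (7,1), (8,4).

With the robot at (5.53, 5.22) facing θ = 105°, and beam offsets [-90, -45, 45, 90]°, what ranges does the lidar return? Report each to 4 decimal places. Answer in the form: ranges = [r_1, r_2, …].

ranges = [3.0137, 0.9007, 1.5600, 2.6192]

beam 1: φ=-90°, α=15°
  cosα=0.9659 sinα=0.2588 | (5,5) | tMaxX 0.4866 tMaxY 3.0137 | tΔX 1.0353 tΔY 3.8637
    t=0.4866 [x] (6,5)
    t=1.5219 [x] (7,5)
    t=2.5571 [x] (8,5)
    t=3.0137 [y] (8,6) — stop
  → r_1 = 3.0137
beam 2: φ=-45°, α=60°
  cosα=0.5000 sinα=0.8660 | (5,5) | tMaxX 0.9400 tMaxY 0.9007 | tΔX 2.0000 tΔY 1.1547
    t=0.9007 [y] (5,6) — stop
  → r_2 = 0.9007
beam 3: φ=45°, α=150°
  cosα=-0.8660 sinα=0.5000 | (5,5) | tMaxX 0.6120 tMaxY 1.5600 | tΔX 1.1547 tΔY 2.0000
    t=0.6120 [x] (4,5)
    t=1.5600 [y] (4,6) — stop
  → r_3 = 1.5600
beam 4: φ=90°, α=195°
  cosα=-0.9659 sinα=-0.2588 | (5,5) | tMaxX 0.5487 tMaxY 0.8500 | tΔX 1.0353 tΔY 3.8637
    t=0.5487 [x] (4,5)
    t=0.8500 [y] (4,4)
    t=1.5840 [x] (3,4)
    t=2.6192 [x] (2,4) — stop
  → r_4 = 2.6192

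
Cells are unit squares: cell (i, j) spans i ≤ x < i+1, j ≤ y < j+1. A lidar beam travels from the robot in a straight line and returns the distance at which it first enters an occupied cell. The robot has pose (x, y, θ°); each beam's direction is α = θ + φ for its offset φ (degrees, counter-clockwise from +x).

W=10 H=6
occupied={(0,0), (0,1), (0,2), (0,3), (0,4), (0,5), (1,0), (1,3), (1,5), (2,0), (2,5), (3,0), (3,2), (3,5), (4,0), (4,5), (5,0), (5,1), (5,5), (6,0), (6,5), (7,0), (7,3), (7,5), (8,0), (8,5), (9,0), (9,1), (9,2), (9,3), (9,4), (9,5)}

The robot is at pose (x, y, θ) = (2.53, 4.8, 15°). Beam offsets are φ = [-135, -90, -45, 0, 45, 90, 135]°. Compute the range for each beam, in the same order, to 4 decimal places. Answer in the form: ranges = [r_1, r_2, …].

beam 1: φ=-135°, α=240°
  direction (-0.5000, -0.8660); cell (2,4); t to first gridline: x 1.0600, y 0.9238 (then +2.0000 / +1.1547)
    (2,3) via y @ 0.9238
    (1,3) via x @ 1.0600  # hit
  → r_1 = 1.0600
beam 2: φ=-90°, α=285°
  direction (0.2588, -0.9659); cell (2,4); t to first gridline: x 1.8159, y 0.8282 (then +3.8637 / +1.0353)
    (2,3) via y @ 0.8282
    (3,3) via x @ 1.8159
    (3,2) via y @ 1.8635  # hit
  → r_2 = 1.8635
beam 3: φ=-45°, α=330°
  direction (0.8660, -0.5000); cell (2,4); t to first gridline: x 0.5427, y 1.6000 (then +1.1547 / +2.0000)
    (3,4) via x @ 0.5427
    (3,3) via y @ 1.6000
    (4,3) via x @ 1.6974
    (5,3) via x @ 2.8521
    (5,2) via y @ 3.6000
    (6,2) via x @ 4.0068
    (7,2) via x @ 5.1615
    (7,1) via y @ 5.6000
    (8,1) via x @ 6.3162
    (9,1) via x @ 7.4709  # hit
  → r_3 = 7.4709
beam 4: φ=0°, α=15°
  direction (0.9659, 0.2588); cell (2,4); t to first gridline: x 0.4866, y 0.7727 (then +1.0353 / +3.8637)
    (3,4) via x @ 0.4866
    (3,5) via y @ 0.7727  # hit
  → r_4 = 0.7727
beam 5: φ=45°, α=60°
  direction (0.5000, 0.8660); cell (2,4); t to first gridline: x 0.9400, y 0.2309 (then +2.0000 / +1.1547)
    (2,5) via y @ 0.2309  # hit
  → r_5 = 0.2309
beam 6: φ=90°, α=105°
  direction (-0.2588, 0.9659); cell (2,4); t to first gridline: x 2.0478, y 0.2071 (then +3.8637 / +1.0353)
    (2,5) via y @ 0.2071  # hit
  → r_6 = 0.2071
beam 7: φ=135°, α=150°
  direction (-0.8660, 0.5000); cell (2,4); t to first gridline: x 0.6120, y 0.4000 (then +1.1547 / +2.0000)
    (2,5) via y @ 0.4000  # hit
  → r_7 = 0.4000

ranges = [1.0600, 1.8635, 7.4709, 0.7727, 0.2309, 0.2071, 0.4000]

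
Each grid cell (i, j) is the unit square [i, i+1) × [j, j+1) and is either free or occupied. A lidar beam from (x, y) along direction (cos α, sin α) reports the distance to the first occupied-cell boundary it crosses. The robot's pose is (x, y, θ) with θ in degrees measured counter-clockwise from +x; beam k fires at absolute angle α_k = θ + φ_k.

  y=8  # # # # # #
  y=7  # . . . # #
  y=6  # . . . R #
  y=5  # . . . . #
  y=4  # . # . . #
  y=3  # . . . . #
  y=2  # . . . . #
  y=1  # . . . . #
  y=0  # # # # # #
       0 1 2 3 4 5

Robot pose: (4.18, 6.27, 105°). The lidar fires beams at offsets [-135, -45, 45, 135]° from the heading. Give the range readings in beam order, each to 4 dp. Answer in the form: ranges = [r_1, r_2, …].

ranges = [0.9469, 0.8429, 3.4600, 2.3600]

beam 1: φ=-135°, α=330°
  d=(0.8660,-0.5000)  start (4,6)  tX=0.9469 tY=0.5400  stride 1/|dx|=1.1547 1/|dy|=2.0000
    cross y-line → (4,5), t=0.5400
    cross x-line → (5,5), t=0.9469 (wall)
  → r_1 = 0.9469
beam 2: φ=-45°, α=60°
  d=(0.5000,0.8660)  start (4,6)  tX=1.6400 tY=0.8429  stride 1/|dx|=2.0000 1/|dy|=1.1547
    cross y-line → (4,7), t=0.8429 (wall)
  → r_2 = 0.8429
beam 3: φ=45°, α=150°
  d=(-0.8660,0.5000)  start (4,6)  tX=0.2078 tY=1.4600  stride 1/|dx|=1.1547 1/|dy|=2.0000
    cross x-line → (3,6), t=0.2078
    cross x-line → (2,6), t=1.3625
    cross y-line → (2,7), t=1.4600
    cross x-line → (1,7), t=2.5172
    cross y-line → (1,8), t=3.4600 (wall)
  → r_3 = 3.4600
beam 4: φ=135°, α=240°
  d=(-0.5000,-0.8660)  start (4,6)  tX=0.3600 tY=0.3118  stride 1/|dx|=2.0000 1/|dy|=1.1547
    cross y-line → (4,5), t=0.3118
    cross x-line → (3,5), t=0.3600
    cross y-line → (3,4), t=1.4665
    cross x-line → (2,4), t=2.3600 (wall)
  → r_4 = 2.3600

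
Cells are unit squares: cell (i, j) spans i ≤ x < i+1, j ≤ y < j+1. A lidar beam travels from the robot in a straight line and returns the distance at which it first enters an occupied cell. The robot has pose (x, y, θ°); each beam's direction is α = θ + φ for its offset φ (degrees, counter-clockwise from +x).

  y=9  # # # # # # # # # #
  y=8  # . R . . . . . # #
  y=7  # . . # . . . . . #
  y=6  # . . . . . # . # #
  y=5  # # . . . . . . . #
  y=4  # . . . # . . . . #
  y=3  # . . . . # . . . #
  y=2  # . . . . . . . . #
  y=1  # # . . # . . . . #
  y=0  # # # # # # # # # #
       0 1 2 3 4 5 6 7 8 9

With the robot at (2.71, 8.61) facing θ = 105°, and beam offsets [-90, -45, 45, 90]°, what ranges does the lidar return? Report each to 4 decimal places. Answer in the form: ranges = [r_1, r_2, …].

beam 1: φ=-90°, α=15°
  dir = (cos 15°, sin 15°) = (0.9659, 0.2588); from cell (2,8)
  next x-line at t=0.3002, next y-line at t=1.5068; Δt_x=1.0353, Δt_y=3.8637
    x: enter (3,8) at t=0.3002
    x: enter (4,8) at t=1.3355
    y: enter (4,9) at t=1.5068 ← occupied
  → r_1 = 1.5068
beam 2: φ=-45°, α=60°
  dir = (cos 60°, sin 60°) = (0.5000, 0.8660); from cell (2,8)
  next x-line at t=0.5800, next y-line at t=0.4503; Δt_x=2.0000, Δt_y=1.1547
    y: enter (2,9) at t=0.4503 ← occupied
  → r_2 = 0.4503
beam 3: φ=45°, α=150°
  dir = (cos 150°, sin 150°) = (-0.8660, 0.5000); from cell (2,8)
  next x-line at t=0.8198, next y-line at t=0.7800; Δt_x=1.1547, Δt_y=2.0000
    y: enter (2,9) at t=0.7800 ← occupied
  → r_3 = 0.7800
beam 4: φ=90°, α=195°
  dir = (cos 195°, sin 195°) = (-0.9659, -0.2588); from cell (2,8)
  next x-line at t=0.7350, next y-line at t=2.3569; Δt_x=1.0353, Δt_y=3.8637
    x: enter (1,8) at t=0.7350
    x: enter (0,8) at t=1.7703 ← occupied
  → r_4 = 1.7703

ranges = [1.5068, 0.4503, 0.7800, 1.7703]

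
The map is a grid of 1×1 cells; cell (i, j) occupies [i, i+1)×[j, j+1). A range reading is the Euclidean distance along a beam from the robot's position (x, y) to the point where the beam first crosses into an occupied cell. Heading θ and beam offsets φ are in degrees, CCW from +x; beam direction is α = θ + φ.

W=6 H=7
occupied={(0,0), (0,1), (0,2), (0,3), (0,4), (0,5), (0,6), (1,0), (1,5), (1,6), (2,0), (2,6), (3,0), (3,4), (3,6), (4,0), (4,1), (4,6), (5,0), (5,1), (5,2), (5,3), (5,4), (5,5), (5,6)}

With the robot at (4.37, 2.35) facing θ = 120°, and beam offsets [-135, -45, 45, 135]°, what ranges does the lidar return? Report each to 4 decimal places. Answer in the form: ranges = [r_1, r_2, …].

beam 1: φ=-135°, α=345°
  dir = (cos 345°, sin 345°) = (0.9659, -0.2588); from cell (4,2)
  next x-line at t=0.6522, next y-line at t=1.3523; Δt_x=1.0353, Δt_y=3.8637
    x: enter (5,2) at t=0.6522 ← occupied
  → r_1 = 0.6522
beam 2: φ=-45°, α=75°
  dir = (cos 75°, sin 75°) = (0.2588, 0.9659); from cell (4,2)
  next x-line at t=2.4341, next y-line at t=0.6729; Δt_x=3.8637, Δt_y=1.0353
    y: enter (4,3) at t=0.6729
    y: enter (4,4) at t=1.7082
    x: enter (5,4) at t=2.4341 ← occupied
  → r_2 = 2.4341
beam 3: φ=45°, α=165°
  dir = (cos 165°, sin 165°) = (-0.9659, 0.2588); from cell (4,2)
  next x-line at t=0.3831, next y-line at t=2.5114; Δt_x=1.0353, Δt_y=3.8637
    x: enter (3,2) at t=0.3831
    x: enter (2,2) at t=1.4183
    x: enter (1,2) at t=2.4536
    y: enter (1,3) at t=2.5114
    x: enter (0,3) at t=3.4889 ← occupied
  → r_3 = 3.4889
beam 4: φ=135°, α=255°
  dir = (cos 255°, sin 255°) = (-0.2588, -0.9659); from cell (4,2)
  next x-line at t=1.4296, next y-line at t=0.3623; Δt_x=3.8637, Δt_y=1.0353
    y: enter (4,1) at t=0.3623 ← occupied
  → r_4 = 0.3623

ranges = [0.6522, 2.4341, 3.4889, 0.3623]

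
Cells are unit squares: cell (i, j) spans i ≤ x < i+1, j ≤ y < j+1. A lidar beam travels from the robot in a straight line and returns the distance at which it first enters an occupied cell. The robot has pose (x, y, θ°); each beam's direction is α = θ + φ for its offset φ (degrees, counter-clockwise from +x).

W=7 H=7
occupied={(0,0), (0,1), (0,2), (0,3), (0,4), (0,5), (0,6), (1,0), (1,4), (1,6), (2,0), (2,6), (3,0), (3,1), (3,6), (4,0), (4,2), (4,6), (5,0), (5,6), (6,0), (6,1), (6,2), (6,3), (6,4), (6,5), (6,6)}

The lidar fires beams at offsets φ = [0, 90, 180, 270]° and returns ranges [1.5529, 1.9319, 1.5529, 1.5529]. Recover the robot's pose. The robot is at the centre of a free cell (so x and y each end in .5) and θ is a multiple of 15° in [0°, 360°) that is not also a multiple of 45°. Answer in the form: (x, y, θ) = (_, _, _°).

Candidates: 22 free-cell centres × 16 headings = 352 poses. Raycast each; keep the one whose scan matches to 4 dp.
  (5.5, 1.5, 300°): beam 1 = 0.5774 ≠ 1.5529 ✗
  (1.5, 3.5, 300°): beam 1 = 2.8868 ≠ 1.5529 ✗
  (4.5, 4.5, 330°): beam 1 = 1.7321 ≠ 1.5529 ✗
  (3.5, 3.5, 300°): beam 1 = 1.0000 ≠ 1.5529 ✗
  …
  (2.5, 2.5, 15°): r_1=1.5529, r_2=1.9319, r_3=1.5529, r_4=1.5529 — all match ✓
No second candidate reproduces the full scan.

(x, y, θ) = (2.5, 2.5, 15°)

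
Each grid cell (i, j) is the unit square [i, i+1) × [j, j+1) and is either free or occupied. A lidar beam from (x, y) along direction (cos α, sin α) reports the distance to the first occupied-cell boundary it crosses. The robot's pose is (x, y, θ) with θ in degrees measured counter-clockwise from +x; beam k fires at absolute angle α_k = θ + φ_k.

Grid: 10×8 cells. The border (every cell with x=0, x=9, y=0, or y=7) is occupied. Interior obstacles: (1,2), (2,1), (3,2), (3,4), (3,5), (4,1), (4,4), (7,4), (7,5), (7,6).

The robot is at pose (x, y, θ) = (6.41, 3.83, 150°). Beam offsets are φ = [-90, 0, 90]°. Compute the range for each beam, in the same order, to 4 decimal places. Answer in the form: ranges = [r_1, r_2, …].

ranges = [1.1800, 1.6281, 2.8200]

beam 1: φ=-90°, α=60°
  dir = (cos 60°, sin 60°) = (0.5000, 0.8660); from cell (6,3)
  next x-line at t=1.1800, next y-line at t=0.1963; Δt_x=2.0000, Δt_y=1.1547
    y: enter (6,4) at t=0.1963
    x: enter (7,4) at t=1.1800 ← occupied
  → r_1 = 1.1800
beam 2: φ=0°, α=150°
  dir = (cos 150°, sin 150°) = (-0.8660, 0.5000); from cell (6,3)
  next x-line at t=0.4734, next y-line at t=0.3400; Δt_x=1.1547, Δt_y=2.0000
    y: enter (6,4) at t=0.3400
    x: enter (5,4) at t=0.4734
    x: enter (4,4) at t=1.6281 ← occupied
  → r_2 = 1.6281
beam 3: φ=90°, α=240°
  dir = (cos 240°, sin 240°) = (-0.5000, -0.8660); from cell (6,3)
  next x-line at t=0.8200, next y-line at t=0.9584; Δt_x=2.0000, Δt_y=1.1547
    x: enter (5,3) at t=0.8200
    y: enter (5,2) at t=0.9584
    y: enter (5,1) at t=2.1131
    x: enter (4,1) at t=2.8200 ← occupied
  → r_3 = 2.8200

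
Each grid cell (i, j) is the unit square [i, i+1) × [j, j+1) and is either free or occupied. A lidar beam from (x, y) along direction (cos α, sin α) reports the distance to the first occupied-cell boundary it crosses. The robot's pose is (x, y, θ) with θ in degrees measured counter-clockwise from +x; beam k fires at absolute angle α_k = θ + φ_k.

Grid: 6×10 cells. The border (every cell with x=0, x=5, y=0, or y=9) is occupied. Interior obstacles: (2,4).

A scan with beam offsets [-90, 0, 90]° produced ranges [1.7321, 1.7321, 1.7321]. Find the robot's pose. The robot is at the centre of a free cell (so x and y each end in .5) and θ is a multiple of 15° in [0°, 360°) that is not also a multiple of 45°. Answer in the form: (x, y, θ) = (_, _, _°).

Enumerate (i+0.5, j+0.5, θ) over the 31 free cells and 16 admissible headings. For each, cast all 3 beams and compare to the given ranges.
  (4.5, 4.5, 60°): beam 1 = 0.5774 ≠ 1.7321 ✗
  (3.5, 3.5, 210°): beam 1 = 1.0000 ≠ 1.7321 ✗
  (3.5, 4.5, 195°): beam 1 = 4.6587 ≠ 1.7321 ✗
  (3.5, 8.5, 60°): beam 2 = 0.5774 ≠ 1.7321 ✗
  (1.5, 3.5, 285°): beam 1 = 0.5176 ≠ 1.7321 ✗
  …
  (3.5, 2.5, 30°): r_1=1.7321, r_2=1.7321, r_3=1.7321 — all match ✓
Only this pose fits every beam.

(x, y, θ) = (3.5, 2.5, 30°)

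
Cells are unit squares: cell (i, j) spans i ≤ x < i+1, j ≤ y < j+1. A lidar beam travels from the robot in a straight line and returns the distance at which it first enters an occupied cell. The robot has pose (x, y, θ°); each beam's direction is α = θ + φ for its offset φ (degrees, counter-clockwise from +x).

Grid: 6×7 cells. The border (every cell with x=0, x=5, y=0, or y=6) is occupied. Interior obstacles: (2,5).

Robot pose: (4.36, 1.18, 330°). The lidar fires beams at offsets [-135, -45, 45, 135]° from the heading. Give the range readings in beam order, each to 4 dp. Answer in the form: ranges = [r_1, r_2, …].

beam 1: φ=-135°, α=195°
  dir = (cos 195°, sin 195°) = (-0.9659, -0.2588); from cell (4,1)
  next x-line at t=0.3727, next y-line at t=0.6955; Δt_x=1.0353, Δt_y=3.8637
    x: enter (3,1) at t=0.3727
    y: enter (3,0) at t=0.6955 ← occupied
  → r_1 = 0.6955
beam 2: φ=-45°, α=285°
  dir = (cos 285°, sin 285°) = (0.2588, -0.9659); from cell (4,1)
  next x-line at t=2.4728, next y-line at t=0.1863; Δt_x=3.8637, Δt_y=1.0353
    y: enter (4,0) at t=0.1863 ← occupied
  → r_2 = 0.1863
beam 3: φ=45°, α=15°
  dir = (cos 15°, sin 15°) = (0.9659, 0.2588); from cell (4,1)
  next x-line at t=0.6626, next y-line at t=3.1682; Δt_x=1.0353, Δt_y=3.8637
    x: enter (5,1) at t=0.6626 ← occupied
  → r_3 = 0.6626
beam 4: φ=135°, α=105°
  dir = (cos 105°, sin 105°) = (-0.2588, 0.9659); from cell (4,1)
  next x-line at t=1.3909, next y-line at t=0.8489; Δt_x=3.8637, Δt_y=1.0353
    y: enter (4,2) at t=0.8489
    x: enter (3,2) at t=1.3909
    y: enter (3,3) at t=1.8842
    y: enter (3,4) at t=2.9195
    y: enter (3,5) at t=3.9548
    y: enter (3,6) at t=4.9900 ← occupied
  → r_4 = 4.9900

ranges = [0.6955, 0.1863, 0.6626, 4.9900]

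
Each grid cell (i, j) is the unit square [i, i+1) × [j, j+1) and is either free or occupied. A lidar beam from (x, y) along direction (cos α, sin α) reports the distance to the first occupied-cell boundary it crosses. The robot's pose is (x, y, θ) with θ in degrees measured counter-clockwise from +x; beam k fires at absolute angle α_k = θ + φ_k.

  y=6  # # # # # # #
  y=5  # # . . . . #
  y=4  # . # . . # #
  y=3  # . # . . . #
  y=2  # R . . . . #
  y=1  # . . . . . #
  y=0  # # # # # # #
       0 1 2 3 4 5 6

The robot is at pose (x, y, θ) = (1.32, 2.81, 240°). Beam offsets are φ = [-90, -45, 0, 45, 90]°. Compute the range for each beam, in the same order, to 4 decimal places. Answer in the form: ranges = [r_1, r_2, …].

beam 1: φ=-90°, α=150°
  dir = (cos 150°, sin 150°) = (-0.8660, 0.5000); from cell (1,2)
  next x-line at t=0.3695, next y-line at t=0.3800; Δt_x=1.1547, Δt_y=2.0000
    x: enter (0,2) at t=0.3695 ← occupied
  → r_1 = 0.3695
beam 2: φ=-45°, α=195°
  dir = (cos 195°, sin 195°) = (-0.9659, -0.2588); from cell (1,2)
  next x-line at t=0.3313, next y-line at t=3.1296; Δt_x=1.0353, Δt_y=3.8637
    x: enter (0,2) at t=0.3313 ← occupied
  → r_2 = 0.3313
beam 3: φ=0°, α=240°
  dir = (cos 240°, sin 240°) = (-0.5000, -0.8660); from cell (1,2)
  next x-line at t=0.6400, next y-line at t=0.9353; Δt_x=2.0000, Δt_y=1.1547
    x: enter (0,2) at t=0.6400 ← occupied
  → r_3 = 0.6400
beam 4: φ=45°, α=285°
  dir = (cos 285°, sin 285°) = (0.2588, -0.9659); from cell (1,2)
  next x-line at t=2.6273, next y-line at t=0.8386; Δt_x=3.8637, Δt_y=1.0353
    y: enter (1,1) at t=0.8386
    y: enter (1,0) at t=1.8738 ← occupied
  → r_4 = 1.8738
beam 5: φ=90°, α=330°
  dir = (cos 330°, sin 330°) = (0.8660, -0.5000); from cell (1,2)
  next x-line at t=0.7852, next y-line at t=1.6200; Δt_x=1.1547, Δt_y=2.0000
    x: enter (2,2) at t=0.7852
    y: enter (2,1) at t=1.6200
    x: enter (3,1) at t=1.9399
    x: enter (4,1) at t=3.0946
    y: enter (4,0) at t=3.6200 ← occupied
  → r_5 = 3.6200

ranges = [0.3695, 0.3313, 0.6400, 1.8738, 3.6200]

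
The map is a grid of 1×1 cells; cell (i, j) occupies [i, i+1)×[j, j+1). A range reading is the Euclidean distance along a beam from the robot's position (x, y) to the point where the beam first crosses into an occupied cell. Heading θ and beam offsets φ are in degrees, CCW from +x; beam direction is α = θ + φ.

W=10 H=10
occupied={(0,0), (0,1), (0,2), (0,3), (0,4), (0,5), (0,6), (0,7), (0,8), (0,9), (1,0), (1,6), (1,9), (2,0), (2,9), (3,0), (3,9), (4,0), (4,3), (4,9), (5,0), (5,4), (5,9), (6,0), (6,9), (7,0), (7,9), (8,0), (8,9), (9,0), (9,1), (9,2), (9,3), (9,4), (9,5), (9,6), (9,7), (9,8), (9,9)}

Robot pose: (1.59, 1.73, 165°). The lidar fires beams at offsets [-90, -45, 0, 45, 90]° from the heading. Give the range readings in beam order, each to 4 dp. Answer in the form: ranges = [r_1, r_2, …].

beam 1: φ=-90°, α=75°
  cosα=0.2588 sinα=0.9659 | (1,1) | tMaxX 1.5841 tMaxY 0.2795 | tΔX 3.8637 tΔY 1.0353
    t=0.2795 [y] (1,2)
    t=1.3148 [y] (1,3)
    t=1.5841 [x] (2,3)
    t=2.3501 [y] (2,4)
    t=3.3854 [y] (2,5)
    t=4.4206 [y] (2,6)
    t=5.4478 [x] (3,6)
    t=5.4559 [y] (3,7)
    t=6.4912 [y] (3,8)
    t=7.5265 [y] (3,9) — stop
  → r_1 = 7.5265
beam 2: φ=-45°, α=120°
  cosα=-0.5000 sinα=0.8660 | (1,1) | tMaxX 1.1800 tMaxY 0.3118 | tΔX 2.0000 tΔY 1.1547
    t=0.3118 [y] (1,2)
    t=1.1800 [x] (0,2) — stop
  → r_2 = 1.1800
beam 3: φ=0°, α=165°
  cosα=-0.9659 sinα=0.2588 | (1,1) | tMaxX 0.6108 tMaxY 1.0432 | tΔX 1.0353 tΔY 3.8637
    t=0.6108 [x] (0,1) — stop
  → r_3 = 0.6108
beam 4: φ=45°, α=210°
  cosα=-0.8660 sinα=-0.5000 | (1,1) | tMaxX 0.6813 tMaxY 1.4600 | tΔX 1.1547 tΔY 2.0000
    t=0.6813 [x] (0,1) — stop
  → r_4 = 0.6813
beam 5: φ=90°, α=255°
  cosα=-0.2588 sinα=-0.9659 | (1,1) | tMaxX 2.2796 tMaxY 0.7558 | tΔX 3.8637 tΔY 1.0353
    t=0.7558 [y] (1,0) — stop
  → r_5 = 0.7558

ranges = [7.5265, 1.1800, 0.6108, 0.6813, 0.7558]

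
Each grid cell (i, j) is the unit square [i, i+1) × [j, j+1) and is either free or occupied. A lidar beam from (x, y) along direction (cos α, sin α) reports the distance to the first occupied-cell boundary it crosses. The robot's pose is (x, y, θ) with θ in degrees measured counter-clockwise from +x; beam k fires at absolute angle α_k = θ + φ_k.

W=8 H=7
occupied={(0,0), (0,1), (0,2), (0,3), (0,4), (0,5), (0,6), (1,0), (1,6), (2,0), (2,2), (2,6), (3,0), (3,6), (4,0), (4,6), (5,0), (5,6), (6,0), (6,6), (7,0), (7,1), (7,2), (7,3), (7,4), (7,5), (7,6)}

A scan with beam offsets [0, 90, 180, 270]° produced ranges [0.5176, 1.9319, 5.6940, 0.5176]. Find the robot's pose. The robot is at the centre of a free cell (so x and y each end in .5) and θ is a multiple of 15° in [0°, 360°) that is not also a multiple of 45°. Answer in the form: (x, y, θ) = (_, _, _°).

The pose lattice has 29·16 = 464 candidates. Test each by forward raycasting.
  (3.5, 5.5, 210°): beam 1 = 2.8868 ≠ 0.5176 ✗
  (5.5, 4.5, 330°): beam 1 = 1.7321 ≠ 0.5176 ✗
  (1.5, 2.5, 195°): beam 2 = 1.5529 ≠ 1.9319 ✗
  (1.5, 1.5, 210°): beam 1 = 0.5774 ≠ 0.5176 ✗
  …
  (1.5, 5.5, 165°): r_1=0.5176, r_2=1.9319, r_3=5.6940, r_4=0.5176 — all match ✓
Unique over the lattice → pose = (1.5, 5.5, 165°).

(x, y, θ) = (1.5, 5.5, 165°)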